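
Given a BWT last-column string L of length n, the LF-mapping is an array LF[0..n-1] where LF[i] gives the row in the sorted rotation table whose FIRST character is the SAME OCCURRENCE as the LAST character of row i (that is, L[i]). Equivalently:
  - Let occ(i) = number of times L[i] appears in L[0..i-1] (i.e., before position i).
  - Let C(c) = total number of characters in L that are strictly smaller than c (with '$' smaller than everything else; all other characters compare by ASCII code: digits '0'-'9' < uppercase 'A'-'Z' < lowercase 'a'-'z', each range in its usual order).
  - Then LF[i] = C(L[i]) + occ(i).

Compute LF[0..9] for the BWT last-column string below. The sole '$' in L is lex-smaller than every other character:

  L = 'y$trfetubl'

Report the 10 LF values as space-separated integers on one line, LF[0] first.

Char counts: '$':1, 'b':1, 'e':1, 'f':1, 'l':1, 'r':1, 't':2, 'u':1, 'y':1
C (first-col start): C('$')=0, C('b')=1, C('e')=2, C('f')=3, C('l')=4, C('r')=5, C('t')=6, C('u')=8, C('y')=9
L[0]='y': occ=0, LF[0]=C('y')+0=9+0=9
L[1]='$': occ=0, LF[1]=C('$')+0=0+0=0
L[2]='t': occ=0, LF[2]=C('t')+0=6+0=6
L[3]='r': occ=0, LF[3]=C('r')+0=5+0=5
L[4]='f': occ=0, LF[4]=C('f')+0=3+0=3
L[5]='e': occ=0, LF[5]=C('e')+0=2+0=2
L[6]='t': occ=1, LF[6]=C('t')+1=6+1=7
L[7]='u': occ=0, LF[7]=C('u')+0=8+0=8
L[8]='b': occ=0, LF[8]=C('b')+0=1+0=1
L[9]='l': occ=0, LF[9]=C('l')+0=4+0=4

Answer: 9 0 6 5 3 2 7 8 1 4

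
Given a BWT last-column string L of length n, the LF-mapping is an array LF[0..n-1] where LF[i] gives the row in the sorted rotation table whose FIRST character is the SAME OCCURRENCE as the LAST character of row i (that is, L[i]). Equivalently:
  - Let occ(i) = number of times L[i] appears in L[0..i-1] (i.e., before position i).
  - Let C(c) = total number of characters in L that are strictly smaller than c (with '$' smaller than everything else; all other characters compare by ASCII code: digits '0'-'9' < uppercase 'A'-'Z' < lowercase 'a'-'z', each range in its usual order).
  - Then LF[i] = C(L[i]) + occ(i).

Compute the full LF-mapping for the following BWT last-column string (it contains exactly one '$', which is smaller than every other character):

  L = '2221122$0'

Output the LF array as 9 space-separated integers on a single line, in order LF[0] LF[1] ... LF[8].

Char counts: '$':1, '0':1, '1':2, '2':5
C (first-col start): C('$')=0, C('0')=1, C('1')=2, C('2')=4
L[0]='2': occ=0, LF[0]=C('2')+0=4+0=4
L[1]='2': occ=1, LF[1]=C('2')+1=4+1=5
L[2]='2': occ=2, LF[2]=C('2')+2=4+2=6
L[3]='1': occ=0, LF[3]=C('1')+0=2+0=2
L[4]='1': occ=1, LF[4]=C('1')+1=2+1=3
L[5]='2': occ=3, LF[5]=C('2')+3=4+3=7
L[6]='2': occ=4, LF[6]=C('2')+4=4+4=8
L[7]='$': occ=0, LF[7]=C('$')+0=0+0=0
L[8]='0': occ=0, LF[8]=C('0')+0=1+0=1

Answer: 4 5 6 2 3 7 8 0 1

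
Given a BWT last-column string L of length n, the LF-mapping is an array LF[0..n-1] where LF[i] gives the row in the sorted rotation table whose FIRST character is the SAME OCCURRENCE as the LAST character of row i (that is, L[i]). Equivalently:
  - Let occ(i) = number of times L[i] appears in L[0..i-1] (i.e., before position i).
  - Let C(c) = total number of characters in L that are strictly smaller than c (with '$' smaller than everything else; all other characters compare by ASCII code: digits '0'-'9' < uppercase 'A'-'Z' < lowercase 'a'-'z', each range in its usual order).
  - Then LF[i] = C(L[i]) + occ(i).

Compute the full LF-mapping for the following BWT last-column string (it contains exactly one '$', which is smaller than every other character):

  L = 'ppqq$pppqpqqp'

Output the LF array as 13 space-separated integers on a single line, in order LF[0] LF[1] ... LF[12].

Answer: 1 2 8 9 0 3 4 5 10 6 11 12 7

Derivation:
Char counts: '$':1, 'p':7, 'q':5
C (first-col start): C('$')=0, C('p')=1, C('q')=8
L[0]='p': occ=0, LF[0]=C('p')+0=1+0=1
L[1]='p': occ=1, LF[1]=C('p')+1=1+1=2
L[2]='q': occ=0, LF[2]=C('q')+0=8+0=8
L[3]='q': occ=1, LF[3]=C('q')+1=8+1=9
L[4]='$': occ=0, LF[4]=C('$')+0=0+0=0
L[5]='p': occ=2, LF[5]=C('p')+2=1+2=3
L[6]='p': occ=3, LF[6]=C('p')+3=1+3=4
L[7]='p': occ=4, LF[7]=C('p')+4=1+4=5
L[8]='q': occ=2, LF[8]=C('q')+2=8+2=10
L[9]='p': occ=5, LF[9]=C('p')+5=1+5=6
L[10]='q': occ=3, LF[10]=C('q')+3=8+3=11
L[11]='q': occ=4, LF[11]=C('q')+4=8+4=12
L[12]='p': occ=6, LF[12]=C('p')+6=1+6=7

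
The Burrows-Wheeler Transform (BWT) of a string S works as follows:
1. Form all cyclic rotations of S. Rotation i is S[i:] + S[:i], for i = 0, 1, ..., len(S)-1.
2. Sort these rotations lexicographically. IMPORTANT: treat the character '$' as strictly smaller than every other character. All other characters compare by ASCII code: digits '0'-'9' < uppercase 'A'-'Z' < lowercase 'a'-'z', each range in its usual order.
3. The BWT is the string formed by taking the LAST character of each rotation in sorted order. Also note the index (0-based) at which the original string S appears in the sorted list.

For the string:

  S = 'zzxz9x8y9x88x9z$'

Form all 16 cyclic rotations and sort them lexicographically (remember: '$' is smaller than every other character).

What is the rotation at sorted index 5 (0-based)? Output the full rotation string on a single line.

All 16 rotations (rotation i = S[i:]+S[:i]):
  rot[0] = zzxz9x8y9x88x9z$
  rot[1] = zxz9x8y9x88x9z$z
  rot[2] = xz9x8y9x88x9z$zz
  rot[3] = z9x8y9x88x9z$zzx
  rot[4] = 9x8y9x88x9z$zzxz
  rot[5] = x8y9x88x9z$zzxz9
  rot[6] = 8y9x88x9z$zzxz9x
  rot[7] = y9x88x9z$zzxz9x8
  rot[8] = 9x88x9z$zzxz9x8y
  rot[9] = x88x9z$zzxz9x8y9
  rot[10] = 88x9z$zzxz9x8y9x
  rot[11] = 8x9z$zzxz9x8y9x8
  rot[12] = x9z$zzxz9x8y9x88
  rot[13] = 9z$zzxz9x8y9x88x
  rot[14] = z$zzxz9x8y9x88x9
  rot[15] = $zzxz9x8y9x88x9z
Sorted (with $ < everything):
  sorted[0] = $zzxz9x8y9x88x9z
  sorted[1] = 88x9z$zzxz9x8y9x
  sorted[2] = 8x9z$zzxz9x8y9x8
  sorted[3] = 8y9x88x9z$zzxz9x
  sorted[4] = 9x88x9z$zzxz9x8y
  sorted[5] = 9x8y9x88x9z$zzxz
  sorted[6] = 9z$zzxz9x8y9x88x
  sorted[7] = x88x9z$zzxz9x8y9
  sorted[8] = x8y9x88x9z$zzxz9
  sorted[9] = x9z$zzxz9x8y9x88
  sorted[10] = xz9x8y9x88x9z$zz
  sorted[11] = y9x88x9z$zzxz9x8
  sorted[12] = z$zzxz9x8y9x88x9
  sorted[13] = z9x8y9x88x9z$zzx
  sorted[14] = zxz9x8y9x88x9z$z
  sorted[15] = zzxz9x8y9x88x9z$
sorted[5] = 9x8y9x88x9z$zzxz

Answer: 9x8y9x88x9z$zzxz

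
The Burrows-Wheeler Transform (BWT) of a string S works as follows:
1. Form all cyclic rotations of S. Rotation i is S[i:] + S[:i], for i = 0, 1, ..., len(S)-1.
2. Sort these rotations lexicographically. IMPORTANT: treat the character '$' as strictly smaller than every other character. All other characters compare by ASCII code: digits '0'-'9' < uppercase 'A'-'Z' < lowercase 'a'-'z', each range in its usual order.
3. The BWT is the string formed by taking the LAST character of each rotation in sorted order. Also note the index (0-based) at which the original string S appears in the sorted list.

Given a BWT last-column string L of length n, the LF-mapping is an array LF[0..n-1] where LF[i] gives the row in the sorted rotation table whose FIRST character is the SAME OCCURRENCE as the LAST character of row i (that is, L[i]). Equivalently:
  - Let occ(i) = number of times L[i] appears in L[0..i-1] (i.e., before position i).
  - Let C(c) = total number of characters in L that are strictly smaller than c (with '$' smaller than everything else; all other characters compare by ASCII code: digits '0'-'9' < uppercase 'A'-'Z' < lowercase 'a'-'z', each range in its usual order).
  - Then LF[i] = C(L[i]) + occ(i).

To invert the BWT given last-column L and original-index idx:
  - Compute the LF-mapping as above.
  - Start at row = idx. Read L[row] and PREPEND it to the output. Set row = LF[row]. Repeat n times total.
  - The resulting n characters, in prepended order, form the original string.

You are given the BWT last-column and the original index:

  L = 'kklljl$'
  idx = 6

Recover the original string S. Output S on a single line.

Answer: llkjlk$

Derivation:
LF mapping: 2 3 4 5 1 6 0
Walk LF starting at row 6, prepending L[row]:
  step 1: row=6, L[6]='$', prepend. Next row=LF[6]=0
  step 2: row=0, L[0]='k', prepend. Next row=LF[0]=2
  step 3: row=2, L[2]='l', prepend. Next row=LF[2]=4
  step 4: row=4, L[4]='j', prepend. Next row=LF[4]=1
  step 5: row=1, L[1]='k', prepend. Next row=LF[1]=3
  step 6: row=3, L[3]='l', prepend. Next row=LF[3]=5
  step 7: row=5, L[5]='l', prepend. Next row=LF[5]=6
Reversed output: llkjlk$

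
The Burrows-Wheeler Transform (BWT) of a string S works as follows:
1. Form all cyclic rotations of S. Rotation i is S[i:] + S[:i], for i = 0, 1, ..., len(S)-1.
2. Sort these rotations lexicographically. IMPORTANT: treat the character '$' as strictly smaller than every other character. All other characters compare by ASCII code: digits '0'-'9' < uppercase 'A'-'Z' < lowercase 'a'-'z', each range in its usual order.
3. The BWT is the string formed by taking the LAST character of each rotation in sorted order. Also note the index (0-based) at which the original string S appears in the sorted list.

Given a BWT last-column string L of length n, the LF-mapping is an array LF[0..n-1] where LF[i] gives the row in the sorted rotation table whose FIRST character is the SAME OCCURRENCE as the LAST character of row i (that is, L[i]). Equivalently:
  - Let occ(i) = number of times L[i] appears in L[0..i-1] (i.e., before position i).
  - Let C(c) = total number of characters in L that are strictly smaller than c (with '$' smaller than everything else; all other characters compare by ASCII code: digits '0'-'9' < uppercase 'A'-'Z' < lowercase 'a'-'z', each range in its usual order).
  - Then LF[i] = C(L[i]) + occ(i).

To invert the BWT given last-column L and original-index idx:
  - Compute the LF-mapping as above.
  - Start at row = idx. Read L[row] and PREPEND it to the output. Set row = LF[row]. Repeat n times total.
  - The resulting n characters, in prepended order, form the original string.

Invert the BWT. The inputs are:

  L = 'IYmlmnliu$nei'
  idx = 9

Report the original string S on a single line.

Answer: millenniumYI$

Derivation:
LF mapping: 1 2 8 6 9 10 7 4 12 0 11 3 5
Walk LF starting at row 9, prepending L[row]:
  step 1: row=9, L[9]='$', prepend. Next row=LF[9]=0
  step 2: row=0, L[0]='I', prepend. Next row=LF[0]=1
  step 3: row=1, L[1]='Y', prepend. Next row=LF[1]=2
  step 4: row=2, L[2]='m', prepend. Next row=LF[2]=8
  step 5: row=8, L[8]='u', prepend. Next row=LF[8]=12
  step 6: row=12, L[12]='i', prepend. Next row=LF[12]=5
  step 7: row=5, L[5]='n', prepend. Next row=LF[5]=10
  step 8: row=10, L[10]='n', prepend. Next row=LF[10]=11
  step 9: row=11, L[11]='e', prepend. Next row=LF[11]=3
  step 10: row=3, L[3]='l', prepend. Next row=LF[3]=6
  step 11: row=6, L[6]='l', prepend. Next row=LF[6]=7
  step 12: row=7, L[7]='i', prepend. Next row=LF[7]=4
  step 13: row=4, L[4]='m', prepend. Next row=LF[4]=9
Reversed output: millenniumYI$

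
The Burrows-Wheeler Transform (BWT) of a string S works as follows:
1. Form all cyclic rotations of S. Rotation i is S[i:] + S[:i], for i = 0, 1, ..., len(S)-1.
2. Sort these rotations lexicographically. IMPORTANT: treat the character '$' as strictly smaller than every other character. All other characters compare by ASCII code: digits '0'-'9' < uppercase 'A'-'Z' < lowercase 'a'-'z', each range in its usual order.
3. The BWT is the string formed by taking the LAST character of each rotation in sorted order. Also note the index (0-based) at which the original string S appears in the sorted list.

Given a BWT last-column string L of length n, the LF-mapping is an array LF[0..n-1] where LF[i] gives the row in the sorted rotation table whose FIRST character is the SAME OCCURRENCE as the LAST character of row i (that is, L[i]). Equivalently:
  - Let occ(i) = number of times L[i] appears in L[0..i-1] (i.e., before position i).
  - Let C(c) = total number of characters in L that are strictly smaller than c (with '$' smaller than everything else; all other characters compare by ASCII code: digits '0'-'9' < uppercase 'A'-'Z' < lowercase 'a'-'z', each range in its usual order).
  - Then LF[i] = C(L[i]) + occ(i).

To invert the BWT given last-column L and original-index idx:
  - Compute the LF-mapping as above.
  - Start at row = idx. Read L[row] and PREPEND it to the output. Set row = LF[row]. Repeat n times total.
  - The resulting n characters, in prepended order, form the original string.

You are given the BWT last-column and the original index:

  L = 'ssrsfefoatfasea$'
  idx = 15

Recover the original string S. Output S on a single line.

Answer: toffeesassafras$

Derivation:
LF mapping: 11 12 10 13 6 4 7 9 1 15 8 2 14 5 3 0
Walk LF starting at row 15, prepending L[row]:
  step 1: row=15, L[15]='$', prepend. Next row=LF[15]=0
  step 2: row=0, L[0]='s', prepend. Next row=LF[0]=11
  step 3: row=11, L[11]='a', prepend. Next row=LF[11]=2
  step 4: row=2, L[2]='r', prepend. Next row=LF[2]=10
  step 5: row=10, L[10]='f', prepend. Next row=LF[10]=8
  step 6: row=8, L[8]='a', prepend. Next row=LF[8]=1
  step 7: row=1, L[1]='s', prepend. Next row=LF[1]=12
  step 8: row=12, L[12]='s', prepend. Next row=LF[12]=14
  step 9: row=14, L[14]='a', prepend. Next row=LF[14]=3
  step 10: row=3, L[3]='s', prepend. Next row=LF[3]=13
  step 11: row=13, L[13]='e', prepend. Next row=LF[13]=5
  step 12: row=5, L[5]='e', prepend. Next row=LF[5]=4
  step 13: row=4, L[4]='f', prepend. Next row=LF[4]=6
  step 14: row=6, L[6]='f', prepend. Next row=LF[6]=7
  step 15: row=7, L[7]='o', prepend. Next row=LF[7]=9
  step 16: row=9, L[9]='t', prepend. Next row=LF[9]=15
Reversed output: toffeesassafras$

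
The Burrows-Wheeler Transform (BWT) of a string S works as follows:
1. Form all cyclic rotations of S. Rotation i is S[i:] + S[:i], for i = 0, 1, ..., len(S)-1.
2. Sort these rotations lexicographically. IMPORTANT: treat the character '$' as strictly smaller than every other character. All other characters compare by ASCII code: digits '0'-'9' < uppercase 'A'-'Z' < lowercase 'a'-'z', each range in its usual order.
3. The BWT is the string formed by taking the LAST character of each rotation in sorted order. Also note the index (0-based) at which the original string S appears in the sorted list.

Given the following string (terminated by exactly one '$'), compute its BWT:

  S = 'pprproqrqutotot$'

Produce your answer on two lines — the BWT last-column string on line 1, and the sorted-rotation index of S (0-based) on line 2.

Answer: trtt$rporppqoouq
4

Derivation:
All 16 rotations (rotation i = S[i:]+S[:i]):
  rot[0] = pprproqrqutotot$
  rot[1] = prproqrqutotot$p
  rot[2] = rproqrqutotot$pp
  rot[3] = proqrqutotot$ppr
  rot[4] = roqrqutotot$pprp
  rot[5] = oqrqutotot$pprpr
  rot[6] = qrqutotot$pprpro
  rot[7] = rqutotot$pprproq
  rot[8] = qutotot$pprproqr
  rot[9] = utotot$pprproqrq
  rot[10] = totot$pprproqrqu
  rot[11] = otot$pprproqrqut
  rot[12] = tot$pprproqrquto
  rot[13] = ot$pprproqrqutot
  rot[14] = t$pprproqrqutoto
  rot[15] = $pprproqrqutotot
Sorted (with $ < everything):
  sorted[0] = $pprproqrqutotot  (last char: 't')
  sorted[1] = oqrqutotot$pprpr  (last char: 'r')
  sorted[2] = ot$pprproqrqutot  (last char: 't')
  sorted[3] = otot$pprproqrqut  (last char: 't')
  sorted[4] = pprproqrqutotot$  (last char: '$')
  sorted[5] = proqrqutotot$ppr  (last char: 'r')
  sorted[6] = prproqrqutotot$p  (last char: 'p')
  sorted[7] = qrqutotot$pprpro  (last char: 'o')
  sorted[8] = qutotot$pprproqr  (last char: 'r')
  sorted[9] = roqrqutotot$pprp  (last char: 'p')
  sorted[10] = rproqrqutotot$pp  (last char: 'p')
  sorted[11] = rqutotot$pprproq  (last char: 'q')
  sorted[12] = t$pprproqrqutoto  (last char: 'o')
  sorted[13] = tot$pprproqrquto  (last char: 'o')
  sorted[14] = totot$pprproqrqu  (last char: 'u')
  sorted[15] = utotot$pprproqrq  (last char: 'q')
Last column: trtt$rporppqoouq
Original string S is at sorted index 4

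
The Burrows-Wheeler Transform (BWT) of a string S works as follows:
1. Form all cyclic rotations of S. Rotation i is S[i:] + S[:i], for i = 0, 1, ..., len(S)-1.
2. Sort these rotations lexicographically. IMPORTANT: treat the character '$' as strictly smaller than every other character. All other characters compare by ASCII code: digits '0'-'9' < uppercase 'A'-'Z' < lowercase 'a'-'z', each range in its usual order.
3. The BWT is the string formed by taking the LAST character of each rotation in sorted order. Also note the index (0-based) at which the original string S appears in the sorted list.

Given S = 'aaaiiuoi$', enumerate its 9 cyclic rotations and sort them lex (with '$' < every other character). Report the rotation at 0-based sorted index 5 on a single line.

All 9 rotations (rotation i = S[i:]+S[:i]):
  rot[0] = aaaiiuoi$
  rot[1] = aaiiuoi$a
  rot[2] = aiiuoi$aa
  rot[3] = iiuoi$aaa
  rot[4] = iuoi$aaai
  rot[5] = uoi$aaaii
  rot[6] = oi$aaaiiu
  rot[7] = i$aaaiiuo
  rot[8] = $aaaiiuoi
Sorted (with $ < everything):
  sorted[0] = $aaaiiuoi
  sorted[1] = aaaiiuoi$
  sorted[2] = aaiiuoi$a
  sorted[3] = aiiuoi$aa
  sorted[4] = i$aaaiiuo
  sorted[5] = iiuoi$aaa
  sorted[6] = iuoi$aaai
  sorted[7] = oi$aaaiiu
  sorted[8] = uoi$aaaii
sorted[5] = iiuoi$aaa

Answer: iiuoi$aaa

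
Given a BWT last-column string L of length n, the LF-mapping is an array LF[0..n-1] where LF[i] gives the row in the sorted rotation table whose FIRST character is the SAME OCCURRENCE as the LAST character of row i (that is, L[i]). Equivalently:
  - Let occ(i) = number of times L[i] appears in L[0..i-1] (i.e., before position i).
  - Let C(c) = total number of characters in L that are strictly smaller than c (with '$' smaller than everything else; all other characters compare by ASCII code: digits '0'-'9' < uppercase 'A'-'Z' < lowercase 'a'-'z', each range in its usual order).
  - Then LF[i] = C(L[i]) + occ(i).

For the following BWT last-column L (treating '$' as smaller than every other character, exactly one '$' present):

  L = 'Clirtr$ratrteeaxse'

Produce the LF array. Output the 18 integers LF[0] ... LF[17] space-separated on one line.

Answer: 1 8 7 9 14 10 0 11 2 15 12 16 4 5 3 17 13 6

Derivation:
Char counts: '$':1, 'C':1, 'a':2, 'e':3, 'i':1, 'l':1, 'r':4, 's':1, 't':3, 'x':1
C (first-col start): C('$')=0, C('C')=1, C('a')=2, C('e')=4, C('i')=7, C('l')=8, C('r')=9, C('s')=13, C('t')=14, C('x')=17
L[0]='C': occ=0, LF[0]=C('C')+0=1+0=1
L[1]='l': occ=0, LF[1]=C('l')+0=8+0=8
L[2]='i': occ=0, LF[2]=C('i')+0=7+0=7
L[3]='r': occ=0, LF[3]=C('r')+0=9+0=9
L[4]='t': occ=0, LF[4]=C('t')+0=14+0=14
L[5]='r': occ=1, LF[5]=C('r')+1=9+1=10
L[6]='$': occ=0, LF[6]=C('$')+0=0+0=0
L[7]='r': occ=2, LF[7]=C('r')+2=9+2=11
L[8]='a': occ=0, LF[8]=C('a')+0=2+0=2
L[9]='t': occ=1, LF[9]=C('t')+1=14+1=15
L[10]='r': occ=3, LF[10]=C('r')+3=9+3=12
L[11]='t': occ=2, LF[11]=C('t')+2=14+2=16
L[12]='e': occ=0, LF[12]=C('e')+0=4+0=4
L[13]='e': occ=1, LF[13]=C('e')+1=4+1=5
L[14]='a': occ=1, LF[14]=C('a')+1=2+1=3
L[15]='x': occ=0, LF[15]=C('x')+0=17+0=17
L[16]='s': occ=0, LF[16]=C('s')+0=13+0=13
L[17]='e': occ=2, LF[17]=C('e')+2=4+2=6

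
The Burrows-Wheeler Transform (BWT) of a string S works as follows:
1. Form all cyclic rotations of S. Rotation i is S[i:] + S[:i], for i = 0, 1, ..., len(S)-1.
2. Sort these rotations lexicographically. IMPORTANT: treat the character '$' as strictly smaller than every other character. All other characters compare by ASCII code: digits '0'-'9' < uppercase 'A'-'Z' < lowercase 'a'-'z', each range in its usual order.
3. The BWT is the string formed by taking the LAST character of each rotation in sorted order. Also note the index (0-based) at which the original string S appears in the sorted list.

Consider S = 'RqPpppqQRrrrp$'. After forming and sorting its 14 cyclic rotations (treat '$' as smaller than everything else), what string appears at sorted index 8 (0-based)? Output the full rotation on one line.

Answer: pqQRrrrp$RqPpp

Derivation:
All 14 rotations (rotation i = S[i:]+S[:i]):
  rot[0] = RqPpppqQRrrrp$
  rot[1] = qPpppqQRrrrp$R
  rot[2] = PpppqQRrrrp$Rq
  rot[3] = pppqQRrrrp$RqP
  rot[4] = ppqQRrrrp$RqPp
  rot[5] = pqQRrrrp$RqPpp
  rot[6] = qQRrrrp$RqPppp
  rot[7] = QRrrrp$RqPpppq
  rot[8] = Rrrrp$RqPpppqQ
  rot[9] = rrrp$RqPpppqQR
  rot[10] = rrp$RqPpppqQRr
  rot[11] = rp$RqPpppqQRrr
  rot[12] = p$RqPpppqQRrrr
  rot[13] = $RqPpppqQRrrrp
Sorted (with $ < everything):
  sorted[0] = $RqPpppqQRrrrp
  sorted[1] = PpppqQRrrrp$Rq
  sorted[2] = QRrrrp$RqPpppq
  sorted[3] = RqPpppqQRrrrp$
  sorted[4] = Rrrrp$RqPpppqQ
  sorted[5] = p$RqPpppqQRrrr
  sorted[6] = pppqQRrrrp$RqP
  sorted[7] = ppqQRrrrp$RqPp
  sorted[8] = pqQRrrrp$RqPpp
  sorted[9] = qPpppqQRrrrp$R
  sorted[10] = qQRrrrp$RqPppp
  sorted[11] = rp$RqPpppqQRrr
  sorted[12] = rrp$RqPpppqQRr
  sorted[13] = rrrp$RqPpppqQR
sorted[8] = pqQRrrrp$RqPpp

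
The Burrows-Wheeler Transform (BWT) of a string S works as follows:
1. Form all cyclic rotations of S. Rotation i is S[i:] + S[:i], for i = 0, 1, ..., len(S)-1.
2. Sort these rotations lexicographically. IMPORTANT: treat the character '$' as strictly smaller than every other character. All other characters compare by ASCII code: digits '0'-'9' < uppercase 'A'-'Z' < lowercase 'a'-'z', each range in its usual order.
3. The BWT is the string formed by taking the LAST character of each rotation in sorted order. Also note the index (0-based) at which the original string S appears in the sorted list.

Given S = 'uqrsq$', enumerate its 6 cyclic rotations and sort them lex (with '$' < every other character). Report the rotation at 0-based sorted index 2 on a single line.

All 6 rotations (rotation i = S[i:]+S[:i]):
  rot[0] = uqrsq$
  rot[1] = qrsq$u
  rot[2] = rsq$uq
  rot[3] = sq$uqr
  rot[4] = q$uqrs
  rot[5] = $uqrsq
Sorted (with $ < everything):
  sorted[0] = $uqrsq
  sorted[1] = q$uqrs
  sorted[2] = qrsq$u
  sorted[3] = rsq$uq
  sorted[4] = sq$uqr
  sorted[5] = uqrsq$
sorted[2] = qrsq$u

Answer: qrsq$u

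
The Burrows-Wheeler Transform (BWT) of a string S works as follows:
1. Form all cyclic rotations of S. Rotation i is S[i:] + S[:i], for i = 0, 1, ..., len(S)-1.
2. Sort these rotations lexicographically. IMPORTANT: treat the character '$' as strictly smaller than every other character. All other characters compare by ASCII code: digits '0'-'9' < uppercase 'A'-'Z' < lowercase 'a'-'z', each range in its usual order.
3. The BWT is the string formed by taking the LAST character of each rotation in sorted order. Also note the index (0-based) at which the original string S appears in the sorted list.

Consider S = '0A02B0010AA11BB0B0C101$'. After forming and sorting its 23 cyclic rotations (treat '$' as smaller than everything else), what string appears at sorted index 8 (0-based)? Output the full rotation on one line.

Answer: 0C101$0A02B0010AA11BB0B

Derivation:
All 23 rotations (rotation i = S[i:]+S[:i]):
  rot[0] = 0A02B0010AA11BB0B0C101$
  rot[1] = A02B0010AA11BB0B0C101$0
  rot[2] = 02B0010AA11BB0B0C101$0A
  rot[3] = 2B0010AA11BB0B0C101$0A0
  rot[4] = B0010AA11BB0B0C101$0A02
  rot[5] = 0010AA11BB0B0C101$0A02B
  rot[6] = 010AA11BB0B0C101$0A02B0
  rot[7] = 10AA11BB0B0C101$0A02B00
  rot[8] = 0AA11BB0B0C101$0A02B001
  rot[9] = AA11BB0B0C101$0A02B0010
  rot[10] = A11BB0B0C101$0A02B0010A
  rot[11] = 11BB0B0C101$0A02B0010AA
  rot[12] = 1BB0B0C101$0A02B0010AA1
  rot[13] = BB0B0C101$0A02B0010AA11
  rot[14] = B0B0C101$0A02B0010AA11B
  rot[15] = 0B0C101$0A02B0010AA11BB
  rot[16] = B0C101$0A02B0010AA11BB0
  rot[17] = 0C101$0A02B0010AA11BB0B
  rot[18] = C101$0A02B0010AA11BB0B0
  rot[19] = 101$0A02B0010AA11BB0B0C
  rot[20] = 01$0A02B0010AA11BB0B0C1
  rot[21] = 1$0A02B0010AA11BB0B0C10
  rot[22] = $0A02B0010AA11BB0B0C101
Sorted (with $ < everything):
  sorted[0] = $0A02B0010AA11BB0B0C101
  sorted[1] = 0010AA11BB0B0C101$0A02B
  sorted[2] = 01$0A02B0010AA11BB0B0C1
  sorted[3] = 010AA11BB0B0C101$0A02B0
  sorted[4] = 02B0010AA11BB0B0C101$0A
  sorted[5] = 0A02B0010AA11BB0B0C101$
  sorted[6] = 0AA11BB0B0C101$0A02B001
  sorted[7] = 0B0C101$0A02B0010AA11BB
  sorted[8] = 0C101$0A02B0010AA11BB0B
  sorted[9] = 1$0A02B0010AA11BB0B0C10
  sorted[10] = 101$0A02B0010AA11BB0B0C
  sorted[11] = 10AA11BB0B0C101$0A02B00
  sorted[12] = 11BB0B0C101$0A02B0010AA
  sorted[13] = 1BB0B0C101$0A02B0010AA1
  sorted[14] = 2B0010AA11BB0B0C101$0A0
  sorted[15] = A02B0010AA11BB0B0C101$0
  sorted[16] = A11BB0B0C101$0A02B0010A
  sorted[17] = AA11BB0B0C101$0A02B0010
  sorted[18] = B0010AA11BB0B0C101$0A02
  sorted[19] = B0B0C101$0A02B0010AA11B
  sorted[20] = B0C101$0A02B0010AA11BB0
  sorted[21] = BB0B0C101$0A02B0010AA11
  sorted[22] = C101$0A02B0010AA11BB0B0
sorted[8] = 0C101$0A02B0010AA11BB0B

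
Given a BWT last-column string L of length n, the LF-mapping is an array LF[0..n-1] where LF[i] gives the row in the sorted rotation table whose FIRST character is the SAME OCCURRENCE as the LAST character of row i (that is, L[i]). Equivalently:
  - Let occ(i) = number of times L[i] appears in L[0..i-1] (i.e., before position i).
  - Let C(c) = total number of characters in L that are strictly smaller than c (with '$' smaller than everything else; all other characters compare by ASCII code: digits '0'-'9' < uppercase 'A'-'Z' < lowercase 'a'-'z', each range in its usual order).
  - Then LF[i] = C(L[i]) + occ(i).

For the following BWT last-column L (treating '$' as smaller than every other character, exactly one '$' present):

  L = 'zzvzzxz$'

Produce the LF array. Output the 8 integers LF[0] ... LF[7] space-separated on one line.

Char counts: '$':1, 'v':1, 'x':1, 'z':5
C (first-col start): C('$')=0, C('v')=1, C('x')=2, C('z')=3
L[0]='z': occ=0, LF[0]=C('z')+0=3+0=3
L[1]='z': occ=1, LF[1]=C('z')+1=3+1=4
L[2]='v': occ=0, LF[2]=C('v')+0=1+0=1
L[3]='z': occ=2, LF[3]=C('z')+2=3+2=5
L[4]='z': occ=3, LF[4]=C('z')+3=3+3=6
L[5]='x': occ=0, LF[5]=C('x')+0=2+0=2
L[6]='z': occ=4, LF[6]=C('z')+4=3+4=7
L[7]='$': occ=0, LF[7]=C('$')+0=0+0=0

Answer: 3 4 1 5 6 2 7 0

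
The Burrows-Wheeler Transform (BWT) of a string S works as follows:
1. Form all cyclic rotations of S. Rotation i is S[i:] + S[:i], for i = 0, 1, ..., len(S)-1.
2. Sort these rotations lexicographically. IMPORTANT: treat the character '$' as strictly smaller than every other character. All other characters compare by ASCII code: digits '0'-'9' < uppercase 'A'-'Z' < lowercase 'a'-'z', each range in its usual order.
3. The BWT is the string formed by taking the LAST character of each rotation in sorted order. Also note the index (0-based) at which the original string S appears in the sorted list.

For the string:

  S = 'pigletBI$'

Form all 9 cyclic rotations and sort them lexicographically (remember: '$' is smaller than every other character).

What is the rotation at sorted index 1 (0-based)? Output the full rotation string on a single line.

All 9 rotations (rotation i = S[i:]+S[:i]):
  rot[0] = pigletBI$
  rot[1] = igletBI$p
  rot[2] = gletBI$pi
  rot[3] = letBI$pig
  rot[4] = etBI$pigl
  rot[5] = tBI$pigle
  rot[6] = BI$piglet
  rot[7] = I$pigletB
  rot[8] = $pigletBI
Sorted (with $ < everything):
  sorted[0] = $pigletBI
  sorted[1] = BI$piglet
  sorted[2] = I$pigletB
  sorted[3] = etBI$pigl
  sorted[4] = gletBI$pi
  sorted[5] = igletBI$p
  sorted[6] = letBI$pig
  sorted[7] = pigletBI$
  sorted[8] = tBI$pigle
sorted[1] = BI$piglet

Answer: BI$piglet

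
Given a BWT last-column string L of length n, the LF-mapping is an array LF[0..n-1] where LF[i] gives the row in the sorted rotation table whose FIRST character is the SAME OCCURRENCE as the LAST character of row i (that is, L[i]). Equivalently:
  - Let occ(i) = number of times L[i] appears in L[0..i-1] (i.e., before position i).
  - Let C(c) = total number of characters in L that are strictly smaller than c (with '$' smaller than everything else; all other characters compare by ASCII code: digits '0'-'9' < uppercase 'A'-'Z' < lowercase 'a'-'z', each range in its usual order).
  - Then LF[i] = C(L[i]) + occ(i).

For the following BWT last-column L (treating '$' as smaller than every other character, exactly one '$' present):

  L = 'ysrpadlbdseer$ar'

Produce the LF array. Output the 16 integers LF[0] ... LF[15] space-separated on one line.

Answer: 15 13 10 9 1 4 8 3 5 14 6 7 11 0 2 12

Derivation:
Char counts: '$':1, 'a':2, 'b':1, 'd':2, 'e':2, 'l':1, 'p':1, 'r':3, 's':2, 'y':1
C (first-col start): C('$')=0, C('a')=1, C('b')=3, C('d')=4, C('e')=6, C('l')=8, C('p')=9, C('r')=10, C('s')=13, C('y')=15
L[0]='y': occ=0, LF[0]=C('y')+0=15+0=15
L[1]='s': occ=0, LF[1]=C('s')+0=13+0=13
L[2]='r': occ=0, LF[2]=C('r')+0=10+0=10
L[3]='p': occ=0, LF[3]=C('p')+0=9+0=9
L[4]='a': occ=0, LF[4]=C('a')+0=1+0=1
L[5]='d': occ=0, LF[5]=C('d')+0=4+0=4
L[6]='l': occ=0, LF[6]=C('l')+0=8+0=8
L[7]='b': occ=0, LF[7]=C('b')+0=3+0=3
L[8]='d': occ=1, LF[8]=C('d')+1=4+1=5
L[9]='s': occ=1, LF[9]=C('s')+1=13+1=14
L[10]='e': occ=0, LF[10]=C('e')+0=6+0=6
L[11]='e': occ=1, LF[11]=C('e')+1=6+1=7
L[12]='r': occ=1, LF[12]=C('r')+1=10+1=11
L[13]='$': occ=0, LF[13]=C('$')+0=0+0=0
L[14]='a': occ=1, LF[14]=C('a')+1=1+1=2
L[15]='r': occ=2, LF[15]=C('r')+2=10+2=12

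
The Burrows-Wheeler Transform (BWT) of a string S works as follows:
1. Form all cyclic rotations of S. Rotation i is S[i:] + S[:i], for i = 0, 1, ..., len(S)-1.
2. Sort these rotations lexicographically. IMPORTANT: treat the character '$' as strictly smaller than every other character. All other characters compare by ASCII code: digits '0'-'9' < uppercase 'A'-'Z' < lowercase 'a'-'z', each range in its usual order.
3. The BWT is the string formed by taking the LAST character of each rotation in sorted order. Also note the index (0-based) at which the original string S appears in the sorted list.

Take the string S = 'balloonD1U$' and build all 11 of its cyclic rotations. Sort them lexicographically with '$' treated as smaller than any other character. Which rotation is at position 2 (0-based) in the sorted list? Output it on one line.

Answer: D1U$balloon

Derivation:
All 11 rotations (rotation i = S[i:]+S[:i]):
  rot[0] = balloonD1U$
  rot[1] = alloonD1U$b
  rot[2] = lloonD1U$ba
  rot[3] = loonD1U$bal
  rot[4] = oonD1U$ball
  rot[5] = onD1U$ballo
  rot[6] = nD1U$balloo
  rot[7] = D1U$balloon
  rot[8] = 1U$balloonD
  rot[9] = U$balloonD1
  rot[10] = $balloonD1U
Sorted (with $ < everything):
  sorted[0] = $balloonD1U
  sorted[1] = 1U$balloonD
  sorted[2] = D1U$balloon
  sorted[3] = U$balloonD1
  sorted[4] = alloonD1U$b
  sorted[5] = balloonD1U$
  sorted[6] = lloonD1U$ba
  sorted[7] = loonD1U$bal
  sorted[8] = nD1U$balloo
  sorted[9] = onD1U$ballo
  sorted[10] = oonD1U$ball
sorted[2] = D1U$balloon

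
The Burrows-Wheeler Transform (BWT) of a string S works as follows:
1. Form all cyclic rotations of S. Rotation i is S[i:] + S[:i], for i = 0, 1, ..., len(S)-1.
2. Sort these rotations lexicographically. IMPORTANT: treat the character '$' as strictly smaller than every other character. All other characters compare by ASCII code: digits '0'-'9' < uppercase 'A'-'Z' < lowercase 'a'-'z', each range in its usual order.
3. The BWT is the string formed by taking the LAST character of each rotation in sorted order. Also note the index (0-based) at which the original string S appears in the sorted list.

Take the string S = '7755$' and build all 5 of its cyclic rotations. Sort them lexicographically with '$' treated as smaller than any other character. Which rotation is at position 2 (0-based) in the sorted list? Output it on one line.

All 5 rotations (rotation i = S[i:]+S[:i]):
  rot[0] = 7755$
  rot[1] = 755$7
  rot[2] = 55$77
  rot[3] = 5$775
  rot[4] = $7755
Sorted (with $ < everything):
  sorted[0] = $7755
  sorted[1] = 5$775
  sorted[2] = 55$77
  sorted[3] = 755$7
  sorted[4] = 7755$
sorted[2] = 55$77

Answer: 55$77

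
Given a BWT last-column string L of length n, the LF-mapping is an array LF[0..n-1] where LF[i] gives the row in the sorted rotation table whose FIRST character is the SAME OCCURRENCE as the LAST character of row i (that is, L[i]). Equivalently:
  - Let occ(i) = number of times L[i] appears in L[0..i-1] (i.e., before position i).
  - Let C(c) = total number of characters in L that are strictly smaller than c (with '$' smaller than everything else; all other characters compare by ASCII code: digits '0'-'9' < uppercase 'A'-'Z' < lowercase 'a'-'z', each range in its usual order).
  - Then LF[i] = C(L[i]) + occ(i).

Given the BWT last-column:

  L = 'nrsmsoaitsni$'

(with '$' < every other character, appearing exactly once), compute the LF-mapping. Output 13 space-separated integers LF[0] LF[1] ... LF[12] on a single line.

Answer: 5 8 9 4 10 7 1 2 12 11 6 3 0

Derivation:
Char counts: '$':1, 'a':1, 'i':2, 'm':1, 'n':2, 'o':1, 'r':1, 's':3, 't':1
C (first-col start): C('$')=0, C('a')=1, C('i')=2, C('m')=4, C('n')=5, C('o')=7, C('r')=8, C('s')=9, C('t')=12
L[0]='n': occ=0, LF[0]=C('n')+0=5+0=5
L[1]='r': occ=0, LF[1]=C('r')+0=8+0=8
L[2]='s': occ=0, LF[2]=C('s')+0=9+0=9
L[3]='m': occ=0, LF[3]=C('m')+0=4+0=4
L[4]='s': occ=1, LF[4]=C('s')+1=9+1=10
L[5]='o': occ=0, LF[5]=C('o')+0=7+0=7
L[6]='a': occ=0, LF[6]=C('a')+0=1+0=1
L[7]='i': occ=0, LF[7]=C('i')+0=2+0=2
L[8]='t': occ=0, LF[8]=C('t')+0=12+0=12
L[9]='s': occ=2, LF[9]=C('s')+2=9+2=11
L[10]='n': occ=1, LF[10]=C('n')+1=5+1=6
L[11]='i': occ=1, LF[11]=C('i')+1=2+1=3
L[12]='$': occ=0, LF[12]=C('$')+0=0+0=0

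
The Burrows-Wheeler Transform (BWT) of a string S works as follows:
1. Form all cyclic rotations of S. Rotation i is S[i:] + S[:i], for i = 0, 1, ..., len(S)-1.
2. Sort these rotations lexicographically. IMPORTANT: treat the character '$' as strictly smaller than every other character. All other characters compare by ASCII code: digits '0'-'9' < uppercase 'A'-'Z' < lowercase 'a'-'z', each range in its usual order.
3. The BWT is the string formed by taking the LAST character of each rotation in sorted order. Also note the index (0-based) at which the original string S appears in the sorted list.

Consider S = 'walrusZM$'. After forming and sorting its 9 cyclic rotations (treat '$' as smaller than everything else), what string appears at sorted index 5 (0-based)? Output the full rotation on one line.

Answer: rusZM$wal

Derivation:
All 9 rotations (rotation i = S[i:]+S[:i]):
  rot[0] = walrusZM$
  rot[1] = alrusZM$w
  rot[2] = lrusZM$wa
  rot[3] = rusZM$wal
  rot[4] = usZM$walr
  rot[5] = sZM$walru
  rot[6] = ZM$walrus
  rot[7] = M$walrusZ
  rot[8] = $walrusZM
Sorted (with $ < everything):
  sorted[0] = $walrusZM
  sorted[1] = M$walrusZ
  sorted[2] = ZM$walrus
  sorted[3] = alrusZM$w
  sorted[4] = lrusZM$wa
  sorted[5] = rusZM$wal
  sorted[6] = sZM$walru
  sorted[7] = usZM$walr
  sorted[8] = walrusZM$
sorted[5] = rusZM$wal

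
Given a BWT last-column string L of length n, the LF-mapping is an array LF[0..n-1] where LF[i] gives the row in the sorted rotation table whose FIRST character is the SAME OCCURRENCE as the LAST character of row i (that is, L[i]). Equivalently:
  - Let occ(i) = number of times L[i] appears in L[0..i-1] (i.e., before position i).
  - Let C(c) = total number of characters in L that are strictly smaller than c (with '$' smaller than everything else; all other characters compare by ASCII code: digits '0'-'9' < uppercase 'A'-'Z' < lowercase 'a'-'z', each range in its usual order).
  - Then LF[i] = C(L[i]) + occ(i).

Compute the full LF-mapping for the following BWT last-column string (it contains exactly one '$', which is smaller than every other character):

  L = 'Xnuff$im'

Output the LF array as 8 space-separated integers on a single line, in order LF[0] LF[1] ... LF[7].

Answer: 1 6 7 2 3 0 4 5

Derivation:
Char counts: '$':1, 'X':1, 'f':2, 'i':1, 'm':1, 'n':1, 'u':1
C (first-col start): C('$')=0, C('X')=1, C('f')=2, C('i')=4, C('m')=5, C('n')=6, C('u')=7
L[0]='X': occ=0, LF[0]=C('X')+0=1+0=1
L[1]='n': occ=0, LF[1]=C('n')+0=6+0=6
L[2]='u': occ=0, LF[2]=C('u')+0=7+0=7
L[3]='f': occ=0, LF[3]=C('f')+0=2+0=2
L[4]='f': occ=1, LF[4]=C('f')+1=2+1=3
L[5]='$': occ=0, LF[5]=C('$')+0=0+0=0
L[6]='i': occ=0, LF[6]=C('i')+0=4+0=4
L[7]='m': occ=0, LF[7]=C('m')+0=5+0=5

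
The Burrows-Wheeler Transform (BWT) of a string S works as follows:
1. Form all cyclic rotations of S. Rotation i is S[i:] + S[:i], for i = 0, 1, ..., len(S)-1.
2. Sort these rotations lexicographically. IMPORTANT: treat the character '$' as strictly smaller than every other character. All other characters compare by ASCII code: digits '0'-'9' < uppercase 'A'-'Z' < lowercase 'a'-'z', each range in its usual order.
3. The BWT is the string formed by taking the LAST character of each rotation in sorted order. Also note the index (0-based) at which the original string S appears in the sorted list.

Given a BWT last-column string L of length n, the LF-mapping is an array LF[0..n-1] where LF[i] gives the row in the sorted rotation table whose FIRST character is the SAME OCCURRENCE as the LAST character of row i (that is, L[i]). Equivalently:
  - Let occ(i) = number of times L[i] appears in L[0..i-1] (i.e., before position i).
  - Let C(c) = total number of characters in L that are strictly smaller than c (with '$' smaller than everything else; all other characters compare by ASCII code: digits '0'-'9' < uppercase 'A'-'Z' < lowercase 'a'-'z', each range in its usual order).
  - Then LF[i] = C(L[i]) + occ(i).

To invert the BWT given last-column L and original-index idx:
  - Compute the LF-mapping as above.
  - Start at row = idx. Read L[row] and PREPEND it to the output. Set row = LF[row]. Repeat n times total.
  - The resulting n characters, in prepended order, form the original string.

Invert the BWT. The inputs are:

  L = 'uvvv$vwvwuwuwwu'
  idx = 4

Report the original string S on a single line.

Answer: uwwwwvuvvuwvvu$

Derivation:
LF mapping: 1 5 6 7 0 8 10 9 11 2 12 3 13 14 4
Walk LF starting at row 4, prepending L[row]:
  step 1: row=4, L[4]='$', prepend. Next row=LF[4]=0
  step 2: row=0, L[0]='u', prepend. Next row=LF[0]=1
  step 3: row=1, L[1]='v', prepend. Next row=LF[1]=5
  step 4: row=5, L[5]='v', prepend. Next row=LF[5]=8
  step 5: row=8, L[8]='w', prepend. Next row=LF[8]=11
  step 6: row=11, L[11]='u', prepend. Next row=LF[11]=3
  step 7: row=3, L[3]='v', prepend. Next row=LF[3]=7
  step 8: row=7, L[7]='v', prepend. Next row=LF[7]=9
  step 9: row=9, L[9]='u', prepend. Next row=LF[9]=2
  step 10: row=2, L[2]='v', prepend. Next row=LF[2]=6
  step 11: row=6, L[6]='w', prepend. Next row=LF[6]=10
  step 12: row=10, L[10]='w', prepend. Next row=LF[10]=12
  step 13: row=12, L[12]='w', prepend. Next row=LF[12]=13
  step 14: row=13, L[13]='w', prepend. Next row=LF[13]=14
  step 15: row=14, L[14]='u', prepend. Next row=LF[14]=4
Reversed output: uwwwwvuvvuwvvu$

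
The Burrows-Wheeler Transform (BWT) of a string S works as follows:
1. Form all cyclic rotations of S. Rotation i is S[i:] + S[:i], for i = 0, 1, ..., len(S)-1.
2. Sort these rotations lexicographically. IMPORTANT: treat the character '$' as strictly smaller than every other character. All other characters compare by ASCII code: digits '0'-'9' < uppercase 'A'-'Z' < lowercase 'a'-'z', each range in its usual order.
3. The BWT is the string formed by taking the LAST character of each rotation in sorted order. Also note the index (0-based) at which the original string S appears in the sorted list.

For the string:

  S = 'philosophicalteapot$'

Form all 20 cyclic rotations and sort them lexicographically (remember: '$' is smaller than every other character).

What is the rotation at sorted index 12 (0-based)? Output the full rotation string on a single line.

Answer: osophicalteapot$phil

Derivation:
All 20 rotations (rotation i = S[i:]+S[:i]):
  rot[0] = philosophicalteapot$
  rot[1] = hilosophicalteapot$p
  rot[2] = ilosophicalteapot$ph
  rot[3] = losophicalteapot$phi
  rot[4] = osophicalteapot$phil
  rot[5] = sophicalteapot$philo
  rot[6] = ophicalteapot$philos
  rot[7] = phicalteapot$philoso
  rot[8] = hicalteapot$philosop
  rot[9] = icalteapot$philosoph
  rot[10] = calteapot$philosophi
  rot[11] = alteapot$philosophic
  rot[12] = lteapot$philosophica
  rot[13] = teapot$philosophical
  rot[14] = eapot$philosophicalt
  rot[15] = apot$philosophicalte
  rot[16] = pot$philosophicaltea
  rot[17] = ot$philosophicalteap
  rot[18] = t$philosophicalteapo
  rot[19] = $philosophicalteapot
Sorted (with $ < everything):
  sorted[0] = $philosophicalteapot
  sorted[1] = alteapot$philosophic
  sorted[2] = apot$philosophicalte
  sorted[3] = calteapot$philosophi
  sorted[4] = eapot$philosophicalt
  sorted[5] = hicalteapot$philosop
  sorted[6] = hilosophicalteapot$p
  sorted[7] = icalteapot$philosoph
  sorted[8] = ilosophicalteapot$ph
  sorted[9] = losophicalteapot$phi
  sorted[10] = lteapot$philosophica
  sorted[11] = ophicalteapot$philos
  sorted[12] = osophicalteapot$phil
  sorted[13] = ot$philosophicalteap
  sorted[14] = phicalteapot$philoso
  sorted[15] = philosophicalteapot$
  sorted[16] = pot$philosophicaltea
  sorted[17] = sophicalteapot$philo
  sorted[18] = t$philosophicalteapo
  sorted[19] = teapot$philosophical
sorted[12] = osophicalteapot$phil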